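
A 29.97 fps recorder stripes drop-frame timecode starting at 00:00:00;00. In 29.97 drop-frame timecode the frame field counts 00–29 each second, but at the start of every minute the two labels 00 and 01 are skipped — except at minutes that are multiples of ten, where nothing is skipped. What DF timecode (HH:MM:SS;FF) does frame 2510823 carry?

23:16:17;27

Ten DF minutes hold 17982 frames, so frame 2510823 lies in block 139 (frames 2499498–2517479) with 11325 frames into that block.
The block's first minute is 1800 frames and the rest 1798 each; 11325 frames reaches minute 6, so 139 × 18 + 6 × 2 = 2514 labels have been skipped so far.
Adding those back, label number 2510823 + 2514 = 2513337 at 30 labels/s is 83777 s + 27 f = 23 h 16 min 17 s frame 27, i.e. 23:16:17;27.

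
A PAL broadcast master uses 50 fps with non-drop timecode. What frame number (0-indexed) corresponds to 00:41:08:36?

Total seconds to the label: (0 × 3600 + 41 × 60 + 8) = 2468.
Frame index = 2468 × 50 + 36 = 123436.

123436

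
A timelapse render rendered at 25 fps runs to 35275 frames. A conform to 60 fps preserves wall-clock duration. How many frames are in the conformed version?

84660 frames

Target frames = source frames × (target rate / source rate) = 35275 × (60)/(25) = 35275 × 12/5 = 84660.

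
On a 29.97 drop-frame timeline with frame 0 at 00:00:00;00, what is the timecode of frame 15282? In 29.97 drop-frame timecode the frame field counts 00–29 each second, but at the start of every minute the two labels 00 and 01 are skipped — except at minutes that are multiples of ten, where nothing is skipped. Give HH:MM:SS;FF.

00:08:29;28

Each 10-minute DF block holds 10 × 60 × 30 − 9 × 2 = 17982 frames. 15282 ÷ 17982 → 0 full blocks, remainder 15282.
Within the partial block the first minute is 1800 frames and each further minute 1798, so 8 further minute boundaries passed. Total skipped labels = 18 × 0 + 2 × 8 = 16.
Non-drop label index = 15282 + 16 = 15298; at 30 labels/s that is 00:08:29:28, i.e. DF 00:08:29;28.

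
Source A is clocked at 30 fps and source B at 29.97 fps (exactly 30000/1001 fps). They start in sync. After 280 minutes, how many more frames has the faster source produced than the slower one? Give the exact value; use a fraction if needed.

280 min = 16800 s.
A emits 30 × 16800 = 504000 frames; B emits 30000/1001 × 16800 = 72000000/143.
Difference = 72000/143 frames (≈ 503.4965); B is behind A.

72000/143 frames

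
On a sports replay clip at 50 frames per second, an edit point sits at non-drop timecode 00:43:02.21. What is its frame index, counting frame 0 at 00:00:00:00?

frame 129121

Total seconds to the label: (0 × 3600 + 43 × 60 + 2) = 2582.
Frame index = 2582 × 50 + 21 = 129121.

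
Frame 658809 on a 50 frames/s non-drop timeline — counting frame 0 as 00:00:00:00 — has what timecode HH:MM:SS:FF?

03:39:36:09

658809 ÷ 50 = 13176 full seconds, remainder 9 frames.
13176 s = 3 h 39 min 36 s.
Timecode: 03:39:36:09.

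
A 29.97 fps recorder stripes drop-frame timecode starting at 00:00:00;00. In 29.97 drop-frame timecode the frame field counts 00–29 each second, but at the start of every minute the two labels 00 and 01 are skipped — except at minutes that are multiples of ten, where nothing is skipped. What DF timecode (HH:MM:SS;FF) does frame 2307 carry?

Each 10-minute DF block holds 10 × 60 × 30 − 9 × 2 = 17982 frames. 2307 ÷ 17982 → 0 full blocks, remainder 2307.
Within the partial block the first minute is 1800 frames and each further minute 1798, so 1 further minute boundary passed. Total skipped labels = 18 × 0 + 2 × 1 = 2.
Non-drop label index = 2307 + 2 = 2309; at 30 labels/s that is 00:01:16:29, i.e. DF 00:01:16;29.

00:01:16;29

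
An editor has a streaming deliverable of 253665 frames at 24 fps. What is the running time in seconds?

Running time = 253665 / (24) = 10569.375 s.

10569.375 seconds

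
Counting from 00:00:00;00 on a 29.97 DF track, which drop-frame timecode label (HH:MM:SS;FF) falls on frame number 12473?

00:06:56;05

Ten DF minutes hold 17982 frames, so frame 12473 lies in block 0 (frames 0–17981) with 12473 frames into that block.
The block's first minute is 1800 frames and the rest 1798 each; 12473 frames reaches minute 6, so 0 × 18 + 6 × 2 = 12 labels have been skipped so far.
Adding those back, label number 12473 + 12 = 12485 at 30 labels/s is 416 s + 5 f = 0 h 6 min 56 s frame 5, i.e. 00:06:56;05.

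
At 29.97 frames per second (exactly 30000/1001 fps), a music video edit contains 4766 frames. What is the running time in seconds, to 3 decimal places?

Running time = 4766 × 1001/30000 = 2385383/15000 s ≈ 159.026 s.

159.026 seconds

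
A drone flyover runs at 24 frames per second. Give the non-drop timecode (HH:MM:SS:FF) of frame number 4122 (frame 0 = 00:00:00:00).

4122 ÷ 24 = 171 full seconds, remainder 18 frames.
171 s = 0 h 2 min 51 s.
Timecode: 00:02:51:18.

00:02:51:18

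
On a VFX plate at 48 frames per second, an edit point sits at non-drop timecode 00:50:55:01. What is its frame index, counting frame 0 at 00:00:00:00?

146641

Total seconds to the label: (0 × 3600 + 50 × 60 + 55) = 3055.
Frame index = 3055 × 48 + 1 = 146641.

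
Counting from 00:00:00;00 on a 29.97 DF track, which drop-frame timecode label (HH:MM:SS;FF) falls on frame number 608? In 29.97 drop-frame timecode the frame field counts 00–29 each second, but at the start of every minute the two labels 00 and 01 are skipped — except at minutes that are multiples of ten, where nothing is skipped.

Ten DF minutes hold 17982 frames, so frame 608 lies in block 0 (frames 0–17981) with 608 frames into that block.
The block's first minute is 1800 frames and the rest 1798 each; 608 frames reaches minute 0, so 0 × 18 + 0 × 2 = 0 labels have been skipped so far.
Adding those back, label number 608 + 0 = 608 at 30 labels/s is 20 s + 8 f = 0 h 0 min 20 s frame 8, i.e. 00:00:20;08.

00:00:20;08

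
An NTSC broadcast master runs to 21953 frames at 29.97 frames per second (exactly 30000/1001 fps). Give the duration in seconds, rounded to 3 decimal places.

732.498 seconds

Running time = 21953 × 1001/30000 = 21974953/30000 s ≈ 732.498 s.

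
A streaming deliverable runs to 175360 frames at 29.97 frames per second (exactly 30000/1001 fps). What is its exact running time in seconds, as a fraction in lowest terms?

Running time = 175360 ÷ (30000/1001) = 175360 × 1001/30000 = 2194192/375 s.

2194192/375 seconds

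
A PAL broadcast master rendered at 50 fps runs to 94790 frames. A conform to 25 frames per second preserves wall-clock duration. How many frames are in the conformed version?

Target frames = source frames × (target rate / source rate) = 94790 × (25)/(50) = 94790 × 1/2 = 47395.

47395 frames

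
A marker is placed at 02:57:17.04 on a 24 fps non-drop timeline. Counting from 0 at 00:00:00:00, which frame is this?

frame 255292

Total seconds to the label: (2 × 3600 + 57 × 60 + 17) = 10637.
Frame index = 10637 × 24 + 4 = 255292.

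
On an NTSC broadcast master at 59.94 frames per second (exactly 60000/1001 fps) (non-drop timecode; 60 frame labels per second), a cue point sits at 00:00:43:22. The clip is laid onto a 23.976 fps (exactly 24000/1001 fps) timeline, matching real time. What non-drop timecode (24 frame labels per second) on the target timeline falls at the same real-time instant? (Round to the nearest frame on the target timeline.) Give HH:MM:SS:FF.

Source frame index: (0×3600 + 0×60 + 43) × 60 + 22 = 2602.
Real time: 2602 / (60000/1001) = 1302301/30000 s.
Target frame: (1302301/30000) × (24000/1001) = 5204/5 ≈ 1040.800 → 1041.
At 24 labels/s: frame 1041 → 00:00:43:09.

00:00:43:09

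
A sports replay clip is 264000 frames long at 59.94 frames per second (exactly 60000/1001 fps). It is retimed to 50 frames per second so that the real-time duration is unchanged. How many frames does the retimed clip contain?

Target frames = source frames × (target rate / source rate) = 264000 × (50)/(60000/1001) = 264000 × 1001/1200 = 220220.

220220 frames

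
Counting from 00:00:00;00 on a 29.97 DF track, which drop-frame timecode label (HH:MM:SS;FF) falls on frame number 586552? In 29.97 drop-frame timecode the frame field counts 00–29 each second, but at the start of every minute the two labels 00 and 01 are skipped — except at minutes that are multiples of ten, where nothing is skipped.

05:26:11;10

Ten DF minutes hold 17982 frames, so frame 586552 lies in block 32 (frames 575424–593405) with 11128 frames into that block.
The block's first minute is 1800 frames and the rest 1798 each; 11128 frames reaches minute 6, so 32 × 18 + 6 × 2 = 588 labels have been skipped so far.
Adding those back, label number 586552 + 588 = 587140 at 30 labels/s is 19571 s + 10 f = 5 h 26 min 11 s frame 10, i.e. 05:26:11;10.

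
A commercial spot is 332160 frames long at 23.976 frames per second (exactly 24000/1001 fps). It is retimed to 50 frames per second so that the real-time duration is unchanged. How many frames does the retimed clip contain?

Target frames = source frames × (target rate / source rate) = 332160 × (50)/(24000/1001) = 332160 × 1001/480 = 692692.

692692 frames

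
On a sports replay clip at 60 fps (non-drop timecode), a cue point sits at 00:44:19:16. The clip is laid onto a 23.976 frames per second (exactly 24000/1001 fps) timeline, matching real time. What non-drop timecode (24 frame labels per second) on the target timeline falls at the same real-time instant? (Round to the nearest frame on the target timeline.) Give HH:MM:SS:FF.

Source frame index: (0×3600 + 44×60 + 19) × 60 + 16 = 159556.
Real time: 159556 / (60) = 39889/15 s.
Target frame: (39889/15) × (24000/1001) = 63822400/1001 ≈ 63758.641 → 63759.
At 24 labels/s: frame 63759 → 00:44:16:15.

00:44:16:15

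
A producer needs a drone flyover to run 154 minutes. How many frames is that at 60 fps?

554400 frames

154 min = 9240 s.
Frames = 9240 × 60 = 554400.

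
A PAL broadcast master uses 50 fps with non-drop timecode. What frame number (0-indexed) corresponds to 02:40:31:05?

frame 481555

Total seconds to the label: (2 × 3600 + 40 × 60 + 31) = 9631.
Frame index = 9631 × 50 + 5 = 481555.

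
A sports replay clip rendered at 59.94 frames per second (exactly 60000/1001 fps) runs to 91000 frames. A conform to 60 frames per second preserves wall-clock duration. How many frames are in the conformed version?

91091 frames

Target frames = source frames × (target rate / source rate) = 91000 × (60)/(60000/1001) = 91000 × 1001/1000 = 91091.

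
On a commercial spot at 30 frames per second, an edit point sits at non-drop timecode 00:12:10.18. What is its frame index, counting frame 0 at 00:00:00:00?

21918

Total seconds to the label: (0 × 3600 + 12 × 60 + 10) = 730.
Frame index = 730 × 30 + 18 = 21918.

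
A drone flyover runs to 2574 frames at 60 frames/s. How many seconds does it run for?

Running time = 2574 / (60) = 42.9 s.

42.9 seconds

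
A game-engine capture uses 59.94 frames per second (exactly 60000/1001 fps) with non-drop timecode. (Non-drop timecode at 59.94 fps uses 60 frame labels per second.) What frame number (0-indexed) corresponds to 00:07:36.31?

frame 27391

Total seconds to the label: (0 × 3600 + 7 × 60 + 36) = 456.
Frame index = 456 × 60 + 31 = 27391.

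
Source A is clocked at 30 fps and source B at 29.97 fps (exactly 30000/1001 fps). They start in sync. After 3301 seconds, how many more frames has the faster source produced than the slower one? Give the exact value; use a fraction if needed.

A emits 30 × 3301 = 99030 frames; B emits 30000/1001 × 3301 = 99030000/1001.
Difference = 99030/1001 frames (≈ 98.9311); B is behind A.

99030/1001 frames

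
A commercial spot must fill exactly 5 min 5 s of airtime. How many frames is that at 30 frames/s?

9150 frames

5 min 5 s = 305 s.
Frames = 305 × 30 = 9150.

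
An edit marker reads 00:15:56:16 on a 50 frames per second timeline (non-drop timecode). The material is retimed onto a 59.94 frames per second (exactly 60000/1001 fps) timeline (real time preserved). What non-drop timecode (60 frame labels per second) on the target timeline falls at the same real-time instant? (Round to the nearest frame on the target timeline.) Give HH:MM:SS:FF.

Source frame index: (0×3600 + 15×60 + 56) × 50 + 16 = 47816.
Real time: 47816 / (50) = 23908/25 s.
Target frame: (23908/25) × (60000/1001) = 57379200/1001 ≈ 57321.878 → 57322.
At 60 labels/s: frame 57322 → 00:15:55:22.

00:15:55:22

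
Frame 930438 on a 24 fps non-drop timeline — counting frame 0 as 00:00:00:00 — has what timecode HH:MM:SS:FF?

10:46:08:06

930438 ÷ 24 = 38768 full seconds, remainder 6 frames.
38768 s = 10 h 46 min 8 s.
Timecode: 10:46:08:06.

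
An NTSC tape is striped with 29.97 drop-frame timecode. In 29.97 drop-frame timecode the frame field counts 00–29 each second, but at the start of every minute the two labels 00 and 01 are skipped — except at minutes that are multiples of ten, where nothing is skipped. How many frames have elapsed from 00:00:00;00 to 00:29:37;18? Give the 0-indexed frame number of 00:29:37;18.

53274

Complete 10-minute blocks: 2, each 17982 frames → 35964.
Remaining 9 whole minutes in the current block: 1800 + 8 × 1798 = 16184 frames.
Within the current minute: 37 × 30 + 18 − 2 = 1126 (labels ;00/;01 skipped at this minute). Total = 35964 + 16184 + 1126 = 53274.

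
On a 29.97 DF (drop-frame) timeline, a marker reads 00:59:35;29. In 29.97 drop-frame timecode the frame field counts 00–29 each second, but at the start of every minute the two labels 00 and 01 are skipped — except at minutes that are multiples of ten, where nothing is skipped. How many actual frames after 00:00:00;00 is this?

107171

Complete 10-minute blocks: 5, each 17982 frames → 89910.
Remaining 9 whole minutes in the current block: 1800 + 8 × 1798 = 16184 frames.
Within the current minute: 35 × 30 + 29 − 2 = 1077 (labels ;00/;01 skipped at this minute). Total = 89910 + 16184 + 1077 = 107171.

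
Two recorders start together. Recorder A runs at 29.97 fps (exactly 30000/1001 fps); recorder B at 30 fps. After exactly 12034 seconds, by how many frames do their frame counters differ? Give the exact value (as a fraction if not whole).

32820/91 frames

A emits 30000/1001 × 12034 = 32820000/91 frames; B emits 30 × 12034 = 361020.
Difference = 32820/91 frames (≈ 360.6593); B is ahead of A.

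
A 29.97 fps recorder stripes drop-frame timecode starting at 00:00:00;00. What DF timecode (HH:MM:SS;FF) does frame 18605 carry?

00:10:20;23

Ten DF minutes hold 17982 frames, so frame 18605 lies in block 1 (frames 17982–35963) with 623 frames into that block.
The block's first minute is 1800 frames and the rest 1798 each; 623 frames reaches minute 0, so 1 × 18 + 0 × 2 = 18 labels have been skipped so far.
Adding those back, label number 18605 + 18 = 18623 at 30 labels/s is 620 s + 23 f = 0 h 10 min 20 s frame 23, i.e. 00:10:20;23.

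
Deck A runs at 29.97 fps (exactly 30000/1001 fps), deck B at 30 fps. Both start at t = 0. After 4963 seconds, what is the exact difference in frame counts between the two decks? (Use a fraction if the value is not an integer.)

A emits 30000/1001 × 4963 = 21270000/143 frames; B emits 30 × 4963 = 148890.
Difference = 21270/143 frames (≈ 148.7413); B is ahead of A.

21270/143 frames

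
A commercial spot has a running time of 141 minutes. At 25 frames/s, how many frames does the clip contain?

141 min = 8460 s.
Frames = 8460 × 25 = 211500.

211500 frames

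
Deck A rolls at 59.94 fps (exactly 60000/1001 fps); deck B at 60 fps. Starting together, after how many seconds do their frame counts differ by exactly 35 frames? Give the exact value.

The gap grows by |60 − 60000/1001| = 60/1001 frames per second.
Time for a 35-frame gap: 35 ÷ (60/1001) = 7007/12 s.

7007/12 seconds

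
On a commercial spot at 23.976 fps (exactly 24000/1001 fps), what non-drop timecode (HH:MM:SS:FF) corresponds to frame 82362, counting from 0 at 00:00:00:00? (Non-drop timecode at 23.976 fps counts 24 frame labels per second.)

82362 ÷ 24 = 3431 full seconds, remainder 18 frames.
3431 s = 0 h 57 min 11 s.
Timecode: 00:57:11:18.

00:57:11:18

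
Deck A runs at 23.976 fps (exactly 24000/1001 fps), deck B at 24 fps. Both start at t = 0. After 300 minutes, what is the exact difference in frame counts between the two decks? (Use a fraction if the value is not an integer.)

432000/1001 frames

300 min = 18000 s.
A emits 24000/1001 × 18000 = 432000000/1001 frames; B emits 24 × 18000 = 432000.
Difference = 432000/1001 frames (≈ 431.5684); B is ahead of A.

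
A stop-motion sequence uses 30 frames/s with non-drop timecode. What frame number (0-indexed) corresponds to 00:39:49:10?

frame 71680

Total seconds to the label: (0 × 3600 + 39 × 60 + 49) = 2389.
Frame index = 2389 × 30 + 10 = 71680.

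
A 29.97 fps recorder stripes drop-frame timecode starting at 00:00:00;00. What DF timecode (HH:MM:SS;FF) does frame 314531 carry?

Each 10-minute DF block holds 10 × 60 × 30 − 9 × 2 = 17982 frames. 314531 ÷ 17982 → 17 full blocks, remainder 8837.
Within the partial block the first minute is 1800 frames and each further minute 1798, so 4 further minute boundaries passed. Total skipped labels = 18 × 17 + 2 × 4 = 314.
Non-drop label index = 314531 + 314 = 314845; at 30 labels/s that is 02:54:54:25, i.e. DF 02:54:54;25.

02:54:54;25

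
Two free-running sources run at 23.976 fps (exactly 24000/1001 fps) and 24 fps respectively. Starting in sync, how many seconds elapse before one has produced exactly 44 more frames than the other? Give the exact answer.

11011/6 seconds

The gap grows by |24 − 24000/1001| = 24/1001 frames per second.
Time for a 44-frame gap: 44 ÷ (24/1001) = 11011/6 s.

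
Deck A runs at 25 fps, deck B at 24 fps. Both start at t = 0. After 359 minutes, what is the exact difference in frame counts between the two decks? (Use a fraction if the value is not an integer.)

359 min = 21540 s.
A emits 25 × 21540 = 538500 frames; B emits 24 × 21540 = 516960.
Difference = 21540 frames; B is behind A.

21540 frames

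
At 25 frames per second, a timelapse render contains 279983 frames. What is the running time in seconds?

11199.32 seconds

Running time = 279983 / (25) = 11199.32 s.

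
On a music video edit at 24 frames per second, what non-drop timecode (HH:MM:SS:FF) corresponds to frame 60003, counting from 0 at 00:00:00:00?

00:41:40:03

60003 ÷ 24 = 2500 full seconds, remainder 3 frames.
2500 s = 0 h 41 min 40 s.
Timecode: 00:41:40:03.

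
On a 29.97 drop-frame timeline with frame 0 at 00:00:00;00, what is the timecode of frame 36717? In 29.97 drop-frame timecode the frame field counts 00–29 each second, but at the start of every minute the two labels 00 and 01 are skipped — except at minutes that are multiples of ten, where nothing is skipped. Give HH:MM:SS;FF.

00:20:25;03

Each 10-minute DF block holds 10 × 60 × 30 − 9 × 2 = 17982 frames. 36717 ÷ 17982 → 2 full blocks, remainder 753.
Within the partial block the first minute is 1800 frames and each further minute 1798, so 0 further minute boundaries passed. Total skipped labels = 18 × 2 + 2 × 0 = 36.
Non-drop label index = 36717 + 36 = 36753; at 30 labels/s that is 00:20:25:03, i.e. DF 00:20:25;03.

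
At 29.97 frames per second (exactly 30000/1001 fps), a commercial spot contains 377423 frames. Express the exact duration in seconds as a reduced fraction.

377800423/30000 seconds

Running time = 377423 ÷ (30000/1001) = 377423 × 1001/30000 = 377800423/30000 s.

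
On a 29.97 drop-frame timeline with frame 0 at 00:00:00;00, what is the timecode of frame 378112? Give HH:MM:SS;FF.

Ten DF minutes hold 17982 frames, so frame 378112 lies in block 21 (frames 377622–395603) with 490 frames into that block.
The block's first minute is 1800 frames and the rest 1798 each; 490 frames reaches minute 0, so 21 × 18 + 0 × 2 = 378 labels have been skipped so far.
Adding those back, label number 378112 + 378 = 378490 at 30 labels/s is 12616 s + 10 f = 3 h 30 min 16 s frame 10, i.e. 03:30:16;10.

03:30:16;10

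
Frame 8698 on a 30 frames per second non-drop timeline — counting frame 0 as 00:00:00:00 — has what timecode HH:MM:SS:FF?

00:04:49:28

8698 ÷ 30 = 289 full seconds, remainder 28 frames.
289 s = 0 h 4 min 49 s.
Timecode: 00:04:49:28.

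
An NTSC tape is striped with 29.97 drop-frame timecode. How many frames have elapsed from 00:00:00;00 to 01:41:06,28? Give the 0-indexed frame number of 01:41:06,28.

181826

As if non-drop at 30 labels/s: (1 × 3600 + 41 × 60 + 6) × 30 + 28 = 182008.
Minute boundaries passed: 101; those not divisible by 10: 101 − 10 = 91; dropped labels = 2 × 91 = 182.
Actual frame index = 182008 − 182 = 181826.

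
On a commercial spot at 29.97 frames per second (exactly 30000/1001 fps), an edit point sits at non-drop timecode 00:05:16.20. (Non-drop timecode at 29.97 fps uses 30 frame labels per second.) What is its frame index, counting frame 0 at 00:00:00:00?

Total seconds to the label: (0 × 3600 + 5 × 60 + 16) = 316.
Frame index = 316 × 30 + 20 = 9500.

frame 9500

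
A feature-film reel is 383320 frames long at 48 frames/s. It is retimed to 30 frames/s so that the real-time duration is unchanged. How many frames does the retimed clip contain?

239575 frames

Target frames = source frames × (target rate / source rate) = 383320 × (30)/(48) = 383320 × 5/8 = 239575.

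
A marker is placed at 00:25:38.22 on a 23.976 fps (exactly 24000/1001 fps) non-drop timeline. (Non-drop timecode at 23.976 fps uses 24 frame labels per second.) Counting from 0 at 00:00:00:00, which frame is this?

frame 36934

Total seconds to the label: (0 × 3600 + 25 × 60 + 38) = 1538.
Frame index = 1538 × 24 + 22 = 36934.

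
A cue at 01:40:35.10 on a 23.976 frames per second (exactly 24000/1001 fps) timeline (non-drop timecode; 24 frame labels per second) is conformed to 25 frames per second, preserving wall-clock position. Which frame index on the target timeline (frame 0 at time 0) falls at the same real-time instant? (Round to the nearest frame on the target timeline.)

Source frame index: (1×3600 + 40×60 + 35) × 24 + 10 = 144850.
Real time: 144850 / (24000/1001) = 2899897/480 s.
Target frame: (2899897/480) × (25) = 14499485/96 ≈ 151036.302 → 151036.

frame 151036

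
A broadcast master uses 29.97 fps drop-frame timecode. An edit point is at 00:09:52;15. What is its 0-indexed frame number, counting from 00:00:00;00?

As if non-drop at 30 labels/s: (0 × 3600 + 9 × 60 + 52) × 30 + 15 = 17775.
Minute boundaries passed: 9; those not divisible by 10: 9 − 0 = 9; dropped labels = 2 × 9 = 18.
Actual frame index = 17775 − 18 = 17757.

17757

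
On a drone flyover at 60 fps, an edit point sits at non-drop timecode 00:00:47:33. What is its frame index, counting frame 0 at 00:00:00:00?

Total seconds to the label: (0 × 3600 + 0 × 60 + 47) = 47.
Frame index = 47 × 60 + 33 = 2853.

2853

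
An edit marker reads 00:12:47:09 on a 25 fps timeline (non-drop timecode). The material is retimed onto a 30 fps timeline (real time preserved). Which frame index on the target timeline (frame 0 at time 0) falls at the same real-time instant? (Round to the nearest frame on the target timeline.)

Source frame index: (0×3600 + 12×60 + 47) × 25 + 9 = 19184.
Real time: 19184 / (25) = 19184/25 s.
Target frame: (19184/25) × (30) = 115104/5 ≈ 23020.800 → 23021.

frame 23021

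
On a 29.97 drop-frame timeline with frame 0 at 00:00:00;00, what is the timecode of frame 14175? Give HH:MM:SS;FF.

00:07:52;29

Each 10-minute DF block holds 10 × 60 × 30 − 9 × 2 = 17982 frames. 14175 ÷ 17982 → 0 full blocks, remainder 14175.
Within the partial block the first minute is 1800 frames and each further minute 1798, so 7 further minute boundaries passed. Total skipped labels = 18 × 0 + 2 × 7 = 14.
Non-drop label index = 14175 + 14 = 14189; at 30 labels/s that is 00:07:52:29, i.e. DF 00:07:52;29.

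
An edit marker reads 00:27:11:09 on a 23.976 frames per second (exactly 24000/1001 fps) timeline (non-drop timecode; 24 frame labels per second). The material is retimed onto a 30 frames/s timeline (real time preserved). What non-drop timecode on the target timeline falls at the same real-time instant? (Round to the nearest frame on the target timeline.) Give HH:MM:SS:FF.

Source frame index: (0×3600 + 27×60 + 11) × 24 + 9 = 39153.
Real time: 39153 / (24000/1001) = 13064051/8000 s.
Target frame: (13064051/8000) × (30) = 39192153/800 ≈ 48990.191 → 48990.
At 30 labels/s: frame 48990 → 00:27:13:00.

00:27:13:00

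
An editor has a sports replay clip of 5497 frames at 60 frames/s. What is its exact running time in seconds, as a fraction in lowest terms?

5497/60 seconds

Running time = 5497 ÷ (60) = 5497 × 1/60 = 5497/60 s.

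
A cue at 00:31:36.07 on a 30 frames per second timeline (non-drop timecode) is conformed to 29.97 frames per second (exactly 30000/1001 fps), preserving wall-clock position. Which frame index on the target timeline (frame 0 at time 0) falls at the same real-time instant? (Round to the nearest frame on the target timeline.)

Source frame index: (0×3600 + 31×60 + 36) × 30 + 7 = 56887.
Real time: 56887 / (30) = 56887/30 s.
Target frame: (56887/30) × (30000/1001) = 56887000/1001 ≈ 56830.170 → 56830.

frame 56830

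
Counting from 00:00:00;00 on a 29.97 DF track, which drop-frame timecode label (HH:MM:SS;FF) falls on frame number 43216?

Each 10-minute DF block holds 10 × 60 × 30 − 9 × 2 = 17982 frames. 43216 ÷ 17982 → 2 full blocks, remainder 7252.
Within the partial block the first minute is 1800 frames and each further minute 1798, so 4 further minute boundaries passed. Total skipped labels = 18 × 2 + 2 × 4 = 44.
Non-drop label index = 43216 + 44 = 43260; at 30 labels/s that is 00:24:02:00, i.e. DF 00:24:02;00.

00:24:02;00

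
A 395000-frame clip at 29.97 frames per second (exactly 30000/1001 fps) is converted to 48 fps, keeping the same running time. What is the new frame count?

632632 frames

Target frames = source frames × (target rate / source rate) = 395000 × (48)/(30000/1001) = 395000 × 1001/625 = 632632.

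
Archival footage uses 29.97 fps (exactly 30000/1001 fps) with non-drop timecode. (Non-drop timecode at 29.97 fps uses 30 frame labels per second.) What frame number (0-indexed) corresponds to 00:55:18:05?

frame 99545

Total seconds to the label: (0 × 3600 + 55 × 60 + 18) = 3318.
Frame index = 3318 × 30 + 5 = 99545.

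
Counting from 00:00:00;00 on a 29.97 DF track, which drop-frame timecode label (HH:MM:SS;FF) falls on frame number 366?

Each 10-minute DF block holds 10 × 60 × 30 − 9 × 2 = 17982 frames. 366 ÷ 17982 → 0 full blocks, remainder 366.
Within the partial block the first minute is 1800 frames and each further minute 1798, so 0 further minute boundaries passed. Total skipped labels = 18 × 0 + 2 × 0 = 0.
Non-drop label index = 366 + 0 = 366; at 30 labels/s that is 00:00:12:06, i.e. DF 00:00:12;06.

00:00:12;06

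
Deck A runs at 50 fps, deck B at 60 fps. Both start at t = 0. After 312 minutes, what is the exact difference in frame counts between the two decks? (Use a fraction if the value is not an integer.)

312 min = 18720 s.
A emits 50 × 18720 = 936000 frames; B emits 60 × 18720 = 1123200.
Difference = 187200 frames; B is ahead of A.

187200 frames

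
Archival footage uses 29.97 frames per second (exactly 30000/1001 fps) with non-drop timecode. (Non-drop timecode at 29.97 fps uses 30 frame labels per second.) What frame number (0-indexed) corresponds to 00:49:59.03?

Total seconds to the label: (0 × 3600 + 49 × 60 + 59) = 2999.
Frame index = 2999 × 30 + 3 = 89973.

89973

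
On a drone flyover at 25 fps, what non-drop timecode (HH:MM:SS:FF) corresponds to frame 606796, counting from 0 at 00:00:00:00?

06:44:31:21

606796 ÷ 25 = 24271 full seconds, remainder 21 frames.
24271 s = 6 h 44 min 31 s.
Timecode: 06:44:31:21.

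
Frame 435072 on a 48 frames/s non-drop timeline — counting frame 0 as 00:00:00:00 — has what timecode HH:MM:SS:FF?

435072 ÷ 48 = 9064 full seconds, remainder 0 frames.
9064 s = 2 h 31 min 4 s.
Timecode: 02:31:04:00.

02:31:04:00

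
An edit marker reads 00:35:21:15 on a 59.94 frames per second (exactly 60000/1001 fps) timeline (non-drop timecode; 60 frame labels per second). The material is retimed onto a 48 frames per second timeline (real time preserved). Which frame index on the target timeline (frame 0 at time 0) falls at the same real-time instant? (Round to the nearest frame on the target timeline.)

Source frame index: (0×3600 + 35×60 + 21) × 60 + 15 = 127275.
Real time: 127275 / (60000/1001) = 1698697/800 s.
Target frame: (1698697/800) × (48) = 5096091/50 ≈ 101921.820 → 101922.

frame 101922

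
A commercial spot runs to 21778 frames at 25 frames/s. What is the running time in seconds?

871.12 seconds

Running time = 21778 / (25) = 871.12 s.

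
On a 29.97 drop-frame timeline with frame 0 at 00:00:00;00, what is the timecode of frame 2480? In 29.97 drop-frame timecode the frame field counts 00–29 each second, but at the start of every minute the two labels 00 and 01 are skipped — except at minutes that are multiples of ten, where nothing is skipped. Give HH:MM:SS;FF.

00:01:22;22

Each 10-minute DF block holds 10 × 60 × 30 − 9 × 2 = 17982 frames. 2480 ÷ 17982 → 0 full blocks, remainder 2480.
Within the partial block the first minute is 1800 frames and each further minute 1798, so 1 further minute boundary passed. Total skipped labels = 18 × 0 + 2 × 1 = 2.
Non-drop label index = 2480 + 2 = 2482; at 30 labels/s that is 00:01:22:22, i.e. DF 00:01:22;22.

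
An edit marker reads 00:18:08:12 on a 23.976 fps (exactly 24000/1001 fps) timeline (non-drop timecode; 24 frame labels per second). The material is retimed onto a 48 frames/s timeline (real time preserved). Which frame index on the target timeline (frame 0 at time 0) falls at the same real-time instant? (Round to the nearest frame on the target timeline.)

Source frame index: (0×3600 + 18×60 + 8) × 24 + 12 = 26124.
Real time: 26124 / (24000/1001) = 2179177/2000 s.
Target frame: (2179177/2000) × (48) = 6537531/125 ≈ 52300.248 → 52300.

frame 52300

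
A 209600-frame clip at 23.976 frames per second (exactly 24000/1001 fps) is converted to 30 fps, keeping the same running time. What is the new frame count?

Target frames = source frames × (target rate / source rate) = 209600 × (30)/(24000/1001) = 209600 × 1001/800 = 262262.

262262 frames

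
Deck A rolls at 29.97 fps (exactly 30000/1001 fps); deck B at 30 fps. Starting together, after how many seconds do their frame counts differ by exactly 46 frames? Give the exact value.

The gap grows by |30 − 30000/1001| = 30/1001 frames per second.
Time for a 46-frame gap: 46 ÷ (30/1001) = 23023/15 s.

23023/15 seconds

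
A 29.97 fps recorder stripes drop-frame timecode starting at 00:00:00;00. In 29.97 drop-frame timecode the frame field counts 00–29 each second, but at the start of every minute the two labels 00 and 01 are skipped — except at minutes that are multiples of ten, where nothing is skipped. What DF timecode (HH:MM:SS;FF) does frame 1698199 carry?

15:44:23;09

Ten DF minutes hold 17982 frames, so frame 1698199 lies in block 94 (frames 1690308–1708289) with 7891 frames into that block.
The block's first minute is 1800 frames and the rest 1798 each; 7891 frames reaches minute 4, so 94 × 18 + 4 × 2 = 1700 labels have been skipped so far.
Adding those back, label number 1698199 + 1700 = 1699899 at 30 labels/s is 56663 s + 9 f = 15 h 44 min 23 s frame 9, i.e. 15:44:23;09.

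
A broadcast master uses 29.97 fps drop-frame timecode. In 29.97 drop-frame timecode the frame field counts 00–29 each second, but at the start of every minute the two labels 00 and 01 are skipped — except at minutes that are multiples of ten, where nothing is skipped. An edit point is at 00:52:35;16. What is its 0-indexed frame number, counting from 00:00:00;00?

Complete 10-minute blocks: 5, each 17982 frames → 89910.
Remaining 2 whole minutes in the current block: 1800 + 1 × 1798 = 3598 frames.
Within the current minute: 35 × 30 + 16 − 2 = 1064 (labels ;00/;01 skipped at this minute). Total = 89910 + 3598 + 1064 = 94572.

94572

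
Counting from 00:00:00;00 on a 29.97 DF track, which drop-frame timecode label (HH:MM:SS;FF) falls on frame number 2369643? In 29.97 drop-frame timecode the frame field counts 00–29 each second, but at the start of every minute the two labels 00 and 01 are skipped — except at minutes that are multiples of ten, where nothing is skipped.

Each 10-minute DF block holds 10 × 60 × 30 − 9 × 2 = 17982 frames. 2369643 ÷ 17982 → 131 full blocks, remainder 14001.
Within the partial block the first minute is 1800 frames and each further minute 1798, so 7 further minute boundaries passed. Total skipped labels = 18 × 131 + 2 × 7 = 2372.
Non-drop label index = 2369643 + 2372 = 2372015; at 30 labels/s that is 21:57:47:05, i.e. DF 21:57:47;05.

21:57:47;05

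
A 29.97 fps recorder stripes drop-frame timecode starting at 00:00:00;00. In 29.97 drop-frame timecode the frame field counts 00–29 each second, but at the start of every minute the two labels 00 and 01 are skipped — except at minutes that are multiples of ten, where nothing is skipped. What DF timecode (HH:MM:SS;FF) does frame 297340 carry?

02:45:21;08

Each 10-minute DF block holds 10 × 60 × 30 − 9 × 2 = 17982 frames. 297340 ÷ 17982 → 16 full blocks, remainder 9628.
Within the partial block the first minute is 1800 frames and each further minute 1798, so 5 further minute boundaries passed. Total skipped labels = 18 × 16 + 2 × 5 = 298.
Non-drop label index = 297340 + 298 = 297638; at 30 labels/s that is 02:45:21:08, i.e. DF 02:45:21;08.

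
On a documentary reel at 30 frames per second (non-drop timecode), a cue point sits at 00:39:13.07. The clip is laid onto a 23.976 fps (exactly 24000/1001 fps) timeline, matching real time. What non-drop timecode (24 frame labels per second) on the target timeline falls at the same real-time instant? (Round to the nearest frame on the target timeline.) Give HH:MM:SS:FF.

00:39:10:21

Source frame index: (0×3600 + 39×60 + 13) × 30 + 7 = 70597.
Real time: 70597 / (30) = 70597/30 s.
Target frame: (70597/30) × (24000/1001) = 56477600/1001 ≈ 56421.179 → 56421.
At 24 labels/s: frame 56421 → 00:39:10:21.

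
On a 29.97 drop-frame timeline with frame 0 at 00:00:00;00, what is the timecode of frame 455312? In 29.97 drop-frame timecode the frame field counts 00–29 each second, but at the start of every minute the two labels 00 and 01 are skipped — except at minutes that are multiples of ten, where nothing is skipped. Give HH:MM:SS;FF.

04:13:12;08

Ten DF minutes hold 17982 frames, so frame 455312 lies in block 25 (frames 449550–467531) with 5762 frames into that block.
The block's first minute is 1800 frames and the rest 1798 each; 5762 frames reaches minute 3, so 25 × 18 + 3 × 2 = 456 labels have been skipped so far.
Adding those back, label number 455312 + 456 = 455768 at 30 labels/s is 15192 s + 8 f = 4 h 13 min 12 s frame 8, i.e. 04:13:12;08.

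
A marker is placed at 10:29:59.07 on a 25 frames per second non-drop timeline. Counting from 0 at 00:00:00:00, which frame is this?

944982

Total seconds to the label: (10 × 3600 + 29 × 60 + 59) = 37799.
Frame index = 37799 × 25 + 7 = 944982.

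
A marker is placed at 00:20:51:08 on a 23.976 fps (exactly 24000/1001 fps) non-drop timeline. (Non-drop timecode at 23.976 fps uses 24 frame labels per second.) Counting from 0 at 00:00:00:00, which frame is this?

30032

Total seconds to the label: (0 × 3600 + 20 × 60 + 51) = 1251.
Frame index = 1251 × 24 + 8 = 30032.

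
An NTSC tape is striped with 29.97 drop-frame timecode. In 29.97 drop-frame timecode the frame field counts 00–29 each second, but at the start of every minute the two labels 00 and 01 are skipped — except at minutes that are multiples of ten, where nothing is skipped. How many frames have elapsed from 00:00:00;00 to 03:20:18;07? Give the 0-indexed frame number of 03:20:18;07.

360187

As if non-drop at 30 labels/s: (3 × 3600 + 20 × 60 + 18) × 30 + 7 = 360547.
Minute boundaries passed: 200; those not divisible by 10: 200 − 20 = 180; dropped labels = 2 × 180 = 360.
Actual frame index = 360547 − 360 = 360187.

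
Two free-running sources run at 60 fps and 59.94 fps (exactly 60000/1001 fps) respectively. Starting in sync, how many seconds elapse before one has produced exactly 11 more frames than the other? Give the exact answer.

11011/60 seconds

The gap grows by |60000/1001 − 60| = 60/1001 frames per second.
Time for a 11-frame gap: 11 ÷ (60/1001) = 11011/60 s.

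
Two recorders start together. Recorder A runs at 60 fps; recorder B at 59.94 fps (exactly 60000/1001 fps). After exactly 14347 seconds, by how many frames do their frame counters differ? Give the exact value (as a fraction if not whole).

860820/1001 frames

A emits 60 × 14347 = 860820 frames; B emits 60000/1001 × 14347 = 860820000/1001.
Difference = 860820/1001 frames (≈ 859.9600); B is behind A.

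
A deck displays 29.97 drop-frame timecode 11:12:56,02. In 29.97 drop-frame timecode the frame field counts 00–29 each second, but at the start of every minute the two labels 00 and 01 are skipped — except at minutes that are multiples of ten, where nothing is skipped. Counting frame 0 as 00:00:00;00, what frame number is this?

As if non-drop at 30 labels/s: (11 × 3600 + 12 × 60 + 56) × 30 + 2 = 1211282.
Minute boundaries passed: 672; those not divisible by 10: 672 − 67 = 605; dropped labels = 2 × 605 = 1210.
Actual frame index = 1211282 − 1210 = 1210072.

1210072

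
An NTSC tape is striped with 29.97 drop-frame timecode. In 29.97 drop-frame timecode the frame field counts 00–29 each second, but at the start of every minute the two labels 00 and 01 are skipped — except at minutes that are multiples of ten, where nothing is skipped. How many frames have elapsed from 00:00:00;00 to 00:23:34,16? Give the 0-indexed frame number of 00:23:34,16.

Complete 10-minute blocks: 2, each 17982 frames → 35964.
Remaining 3 whole minutes in the current block: 1800 + 2 × 1798 = 5396 frames.
Within the current minute: 34 × 30 + 16 − 2 = 1034 (labels ;00/;01 skipped at this minute). Total = 35964 + 5396 + 1034 = 42394.

42394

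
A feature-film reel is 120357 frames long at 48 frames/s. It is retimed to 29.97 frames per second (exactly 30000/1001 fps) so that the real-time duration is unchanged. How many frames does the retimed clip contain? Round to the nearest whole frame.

75148 frames

Frames at target rate = 120357 × (30000/1001) / (48) = 75223125/1001 ≈ 75147.977.
Nearest whole frame: 75148.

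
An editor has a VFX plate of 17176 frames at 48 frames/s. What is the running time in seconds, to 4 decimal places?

Running time = 17176 × 1/48 = 2147/6 s ≈ 357.8333 s.

357.8333 seconds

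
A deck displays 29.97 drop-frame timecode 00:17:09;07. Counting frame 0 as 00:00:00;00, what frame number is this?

30845

As if non-drop at 30 labels/s: (0 × 3600 + 17 × 60 + 9) × 30 + 7 = 30877.
Minute boundaries passed: 17; those not divisible by 10: 17 − 1 = 16; dropped labels = 2 × 16 = 32.
Actual frame index = 30877 − 32 = 30845.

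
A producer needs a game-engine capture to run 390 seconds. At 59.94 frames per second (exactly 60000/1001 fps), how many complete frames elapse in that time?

Frames = 390 × 60000/1001 = 1800000/77 ≈ 23376.6234.
Complete frames: 23376.

23376 frames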